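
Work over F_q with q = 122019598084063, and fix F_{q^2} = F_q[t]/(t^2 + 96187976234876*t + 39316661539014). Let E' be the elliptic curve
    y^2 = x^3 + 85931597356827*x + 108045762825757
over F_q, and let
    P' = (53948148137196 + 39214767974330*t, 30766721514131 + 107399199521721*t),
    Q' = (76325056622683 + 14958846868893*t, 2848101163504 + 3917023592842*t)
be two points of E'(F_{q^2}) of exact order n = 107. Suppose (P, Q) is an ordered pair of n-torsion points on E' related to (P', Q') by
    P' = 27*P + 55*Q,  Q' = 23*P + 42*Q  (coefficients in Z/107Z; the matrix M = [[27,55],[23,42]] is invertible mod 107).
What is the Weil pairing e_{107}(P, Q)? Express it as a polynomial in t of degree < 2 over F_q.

34303585887566 + 38272525035865*t

Since e_{107}(P,P)=e_{107}(Q,Q)=1 and e_{107}(Q,P)=e_{107}(P,Q)^{-1}, expanding e_{107}(27*P + 55*Q,23*P + 42*Q) leaves e(P,Q)^det(M).
Inverting 83 mod 107: 49. Thus e_{107}(P,Q) = e(P',Q')^{49}.
Double-and-add over 1101011: 7-1 doublings, 5-1 additions; each step l_{T,T}/v_{2T} or l_{T,P'}/v at Q'+S for random S.
So e_{107}(P',Q') = 69676795721388 + 3443529540370*t.
e_{107}(P,Q) = (69676795721388 + 3443529540370*t)^{49} = 34303585887566 + 38272525035865*t.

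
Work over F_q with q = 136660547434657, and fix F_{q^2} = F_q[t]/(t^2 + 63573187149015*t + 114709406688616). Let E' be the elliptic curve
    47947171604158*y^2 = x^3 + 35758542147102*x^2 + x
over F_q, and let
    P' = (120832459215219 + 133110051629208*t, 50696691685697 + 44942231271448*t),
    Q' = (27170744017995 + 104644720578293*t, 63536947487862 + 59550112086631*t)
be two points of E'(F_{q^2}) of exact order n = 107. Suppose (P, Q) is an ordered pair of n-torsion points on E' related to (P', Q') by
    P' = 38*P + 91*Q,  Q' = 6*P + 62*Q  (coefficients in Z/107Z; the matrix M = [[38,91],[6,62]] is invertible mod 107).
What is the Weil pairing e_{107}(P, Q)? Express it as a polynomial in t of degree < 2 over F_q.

115502702313755 + 128765108209735*t

e_{107} is bilinear + alternating on E[107], so e_{107}(38*P + 91*Q, 6*P + 62*Q) = e_{107}(P,Q)^(38*62-91*6).
Hence e(P,Q) = e(P',Q')^{95} where 95 = 98^{-1} mod 107.
Undo Montgomery via alpha=97751060898883, beta=13909135247787: (a',b')=(29603905199421,60408791647370) over F_{136660547434657}.
n = 107 = (1101011)_2 (7 bits, wt 5); accumulate f_{107,P'}(Q'+S)/f_{107,P'}(S) along the 6-step ladder.
f_P(D_Q)/f_Q(D_P) = 86180495421555 + 10049716620034*t.
Raise to 95: e(P,Q) = 115502702313755 + 128765108209735*t in mu_{107}.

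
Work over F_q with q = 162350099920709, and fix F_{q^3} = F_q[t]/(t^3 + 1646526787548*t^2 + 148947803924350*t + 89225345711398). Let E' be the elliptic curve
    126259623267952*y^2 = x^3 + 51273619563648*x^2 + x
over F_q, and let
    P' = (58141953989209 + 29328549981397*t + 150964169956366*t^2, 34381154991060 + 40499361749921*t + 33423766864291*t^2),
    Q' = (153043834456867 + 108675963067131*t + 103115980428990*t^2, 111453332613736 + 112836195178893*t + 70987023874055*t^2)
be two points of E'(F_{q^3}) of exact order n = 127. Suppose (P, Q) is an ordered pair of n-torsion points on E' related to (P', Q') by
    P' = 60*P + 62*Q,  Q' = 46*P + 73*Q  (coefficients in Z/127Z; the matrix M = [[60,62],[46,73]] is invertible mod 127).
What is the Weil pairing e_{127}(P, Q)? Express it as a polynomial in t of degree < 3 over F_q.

71954670260198 + 66150083752876*t + 86102550194650*t^2

The 127-Weil pairing on E[127] over F_{162350099920709} is alternating-bilinear: e_{127}(P',Q') = e_{127}(P,Q)^det(M).
So e_{127}(P,Q) = e_{127}(P',Q')^{32}, since 4*32 = 1 mod 127.
Undo Montgomery via alpha=9577157646885, beta=43106821854292: (a',b')=(18953600282174,34418170190529) over F_{162350099920709}.
n = 127 = (1111111)_2 (7 bits, wt 7); accumulate f_{127,P'}(Q'+S)/f_{127,P'}(S) along the 6-step ladder.
So e_{127}(P',Q') = 4975319436844 + 42667712489252*t + 116706058392517*t^2.
Thus e_{127}(P,Q) = 71954670260198 + 66150083752876*t + 86102550194650*t^2.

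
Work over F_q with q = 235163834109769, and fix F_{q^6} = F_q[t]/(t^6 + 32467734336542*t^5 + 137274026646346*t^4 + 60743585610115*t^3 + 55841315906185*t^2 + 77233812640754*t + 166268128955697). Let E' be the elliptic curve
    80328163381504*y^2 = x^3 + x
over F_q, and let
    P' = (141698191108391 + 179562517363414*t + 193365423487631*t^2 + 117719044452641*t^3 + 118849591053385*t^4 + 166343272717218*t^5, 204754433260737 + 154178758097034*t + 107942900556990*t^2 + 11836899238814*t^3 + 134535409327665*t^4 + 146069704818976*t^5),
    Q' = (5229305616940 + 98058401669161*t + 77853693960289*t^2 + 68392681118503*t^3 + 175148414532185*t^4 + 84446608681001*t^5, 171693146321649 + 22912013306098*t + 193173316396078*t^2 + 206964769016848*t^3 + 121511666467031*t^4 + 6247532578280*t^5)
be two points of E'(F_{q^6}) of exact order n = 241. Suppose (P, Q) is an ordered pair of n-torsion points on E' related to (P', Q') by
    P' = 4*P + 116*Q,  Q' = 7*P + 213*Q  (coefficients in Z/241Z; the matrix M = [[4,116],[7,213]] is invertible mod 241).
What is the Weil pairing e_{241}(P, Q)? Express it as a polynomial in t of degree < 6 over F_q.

e_{241}(aP+bQ,cP+dQ) = e_{241}(P,Q)^(ad-bc); with (a,b,c,d)=(4,116,7,213) this gives the det-241 law.
So e_{241}(P,Q) = e_{241}(P',Q')^{235}, since 40*235 = 1 mod 241.
(x,y)|->(97377561989691x,97377561989691y) sends E' to y^2=x^3+231102436971826*x.
Miller loop for e_{241} over F_{235163834109769^6}: bits of 241 = 11110001; 7 double steps + 4 add steps, l/v at each.
The quotient is 12633854469793 + 221993060206885*t + 139633358235459*t^2 + 159549697555753*t^3 + 85378895331386*t^4 + 57158650741023*t^5.
e_{241}(P,Q) = (12633854469793 + 221993060206885*t + 139633358235459*t^2 + 159549697555753*t^3 + 85378895331386*t^4 + 57158650741023*t^5)^{235} = 153077881451239 + 73853653532969*t + 5548879507198*t^2 + 55304005626976*t^3 + 39361307433828*t^4 + 38269961123570*t^5.

153077881451239 + 73853653532969*t + 5548879507198*t^2 + 55304005626976*t^3 + 39361307433828*t^4 + 38269961123570*t^5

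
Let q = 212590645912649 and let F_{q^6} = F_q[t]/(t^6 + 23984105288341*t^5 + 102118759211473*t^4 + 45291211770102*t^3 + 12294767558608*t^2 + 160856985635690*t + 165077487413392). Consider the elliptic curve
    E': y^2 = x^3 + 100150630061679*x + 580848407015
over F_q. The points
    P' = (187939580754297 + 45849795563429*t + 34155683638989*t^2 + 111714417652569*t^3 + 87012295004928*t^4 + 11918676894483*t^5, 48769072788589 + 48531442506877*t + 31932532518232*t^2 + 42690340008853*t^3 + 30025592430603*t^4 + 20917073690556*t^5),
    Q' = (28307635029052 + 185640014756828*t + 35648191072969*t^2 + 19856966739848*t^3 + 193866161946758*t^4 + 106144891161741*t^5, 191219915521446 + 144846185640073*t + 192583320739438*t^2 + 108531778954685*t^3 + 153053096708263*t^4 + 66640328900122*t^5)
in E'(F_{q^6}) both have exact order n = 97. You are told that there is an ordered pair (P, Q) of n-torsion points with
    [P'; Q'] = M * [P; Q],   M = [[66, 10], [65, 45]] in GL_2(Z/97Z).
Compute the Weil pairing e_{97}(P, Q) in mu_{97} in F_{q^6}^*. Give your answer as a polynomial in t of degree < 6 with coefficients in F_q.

123271880390063 + 62242684120909*t + 126923428145831*t^2 + 118227412595945*t^3 + 26979960984031*t^4 + 36744006453482*t^5

Since e_{97}(P,P)=e_{97}(Q,Q)=1 and e_{97}(Q,P)=e_{97}(P,Q)^{-1}, expanding e_{97}(66*P + 10*Q,65*P + 45*Q) leaves e(P,Q)^det(M).
66*45 - 10*65 = 2320; reduced mod 97: det = 89, inverse 12.
Run Miller on y^2=x^3+100150630061679*x+580848407015 over F_{212590645912649}: ladder 1100001 (7 bits); e = f_P(D_Q)/f_Q(D_P).
e_{97}(P',Q') = 124124191226905 + 64066455176223*t + 171041451959079*t^2 + 77632534993260*t^3 + 6349964564005*t^4 + 70124166369352*t^5.
Raise to 12: e(P,Q) = 123271880390063 + 62242684120909*t + 126923428145831*t^2 + 118227412595945*t^3 + 26979960984031*t^4 + 36744006453482*t^5 in mu_{97}.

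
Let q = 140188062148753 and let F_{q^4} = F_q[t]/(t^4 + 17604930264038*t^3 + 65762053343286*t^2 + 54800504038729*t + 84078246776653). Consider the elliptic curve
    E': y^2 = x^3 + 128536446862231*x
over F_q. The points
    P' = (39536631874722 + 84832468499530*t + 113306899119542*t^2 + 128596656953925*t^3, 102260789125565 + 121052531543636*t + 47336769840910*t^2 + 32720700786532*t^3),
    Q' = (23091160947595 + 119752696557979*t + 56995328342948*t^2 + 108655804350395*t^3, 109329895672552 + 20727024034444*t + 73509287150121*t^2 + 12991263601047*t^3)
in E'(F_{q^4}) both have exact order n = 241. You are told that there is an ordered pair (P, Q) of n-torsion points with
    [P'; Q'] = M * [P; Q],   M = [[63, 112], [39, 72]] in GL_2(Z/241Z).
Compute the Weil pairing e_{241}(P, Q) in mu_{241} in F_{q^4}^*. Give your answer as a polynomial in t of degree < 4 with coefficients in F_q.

99278951943858 + 97389934864009*t + 88784696194496*t^2 + 107395362570363*t^3

e_{241}(aP+bQ,cP+dQ) = e_{241}(P,Q)^(ad-bc); with (a,b,c,d)=(63,112,39,72) this gives the det-241 law.
Inverting 168 mod 241: 33. Thus e_{241}(P,Q) = e(P',Q')^{33}.
Miller loop for e_{241} over F_{140188062148753^4}: bits of 241 = 11110001; 7 double steps + 4 add steps, l/v at each.
The quotient is 48508055027180 + 82026456915169*t + 111636226187059*t^2 + 12948928902585*t^3.
e_{241}(P,Q) = (48508055027180 + 82026456915169*t + 111636226187059*t^2 + 12948928902585*t^3)^{33} = 99278951943858 + 97389934864009*t + 88784696194496*t^2 + 107395362570363*t^3.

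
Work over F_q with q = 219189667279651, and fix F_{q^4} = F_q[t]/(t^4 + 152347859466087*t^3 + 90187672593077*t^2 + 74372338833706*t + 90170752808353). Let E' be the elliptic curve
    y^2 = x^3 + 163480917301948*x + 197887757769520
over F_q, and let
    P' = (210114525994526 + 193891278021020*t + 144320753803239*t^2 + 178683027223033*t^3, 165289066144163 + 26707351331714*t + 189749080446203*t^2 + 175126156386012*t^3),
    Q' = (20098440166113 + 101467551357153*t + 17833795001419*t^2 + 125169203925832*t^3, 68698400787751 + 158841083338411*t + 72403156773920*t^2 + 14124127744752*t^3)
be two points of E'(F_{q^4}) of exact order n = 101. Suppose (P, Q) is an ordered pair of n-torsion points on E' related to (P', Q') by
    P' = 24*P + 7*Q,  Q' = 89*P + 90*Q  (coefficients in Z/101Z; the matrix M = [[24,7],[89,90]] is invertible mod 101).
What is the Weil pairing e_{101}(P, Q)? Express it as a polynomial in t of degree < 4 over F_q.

177959246651283 + 125652943729180*t + 50572614907003*t^2 + 126810601650975*t^3

Alternating bilinearity on E[101] (values in mu_{101} in F_{219189667279651^4}) gives e(P',Q') = e(P,Q)^det(M).
det M = 24*90 - 7*89 = 1537 = 22 (mod 101); 22^{-1} = 23 (mod 101).
Miller loop for e_{101} over F_{219189667279651^4}: bits of 101 = 1100101; 6 double steps + 3 add steps, l/v at each.
e_{101}(P',Q') = 59655686257807 + 110938000900101*t + 25259078237044*t^2 + 179600071960802*t^3.
e_{101}(P,Q) = (59655686257807 + 110938000900101*t + 25259078237044*t^2 + 179600071960802*t^3)^{23} = 177959246651283 + 125652943729180*t + 50572614907003*t^2 + 126810601650975*t^3.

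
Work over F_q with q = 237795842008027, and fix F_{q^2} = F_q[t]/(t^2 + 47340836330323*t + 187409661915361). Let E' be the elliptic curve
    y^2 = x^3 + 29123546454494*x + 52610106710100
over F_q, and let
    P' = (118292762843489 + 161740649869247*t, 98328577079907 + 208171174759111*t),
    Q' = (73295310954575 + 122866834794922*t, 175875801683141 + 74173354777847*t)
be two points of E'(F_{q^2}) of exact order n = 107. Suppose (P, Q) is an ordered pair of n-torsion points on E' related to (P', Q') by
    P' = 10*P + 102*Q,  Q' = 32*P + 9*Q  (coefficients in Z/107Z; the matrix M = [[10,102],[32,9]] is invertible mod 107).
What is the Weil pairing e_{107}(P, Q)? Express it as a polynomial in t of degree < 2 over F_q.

Since e_{107}(P,P)=e_{107}(Q,Q)=1 and e_{107}(Q,P)=e_{107}(P,Q)^{-1}, expanding e_{107}(10*P + 102*Q,32*P + 9*Q) leaves e(P,Q)^det(M).
det M = 10*9 - 102*32 = -3174 = 36 (mod 107); 36^{-1} = 3 (mod 107).
n = 107 = (1101011)_2 (7 bits, wt 5); accumulate f_{107,P'}(Q'+S)/f_{107,P'}(S) along the 6-step ladder.
So e_{107}(P',Q') = 3984541565951 + 89407098004356*t.
Finally e_{107}(P,Q) = 9816024637131 + 70114249268060*t.

9816024637131 + 70114249268060*t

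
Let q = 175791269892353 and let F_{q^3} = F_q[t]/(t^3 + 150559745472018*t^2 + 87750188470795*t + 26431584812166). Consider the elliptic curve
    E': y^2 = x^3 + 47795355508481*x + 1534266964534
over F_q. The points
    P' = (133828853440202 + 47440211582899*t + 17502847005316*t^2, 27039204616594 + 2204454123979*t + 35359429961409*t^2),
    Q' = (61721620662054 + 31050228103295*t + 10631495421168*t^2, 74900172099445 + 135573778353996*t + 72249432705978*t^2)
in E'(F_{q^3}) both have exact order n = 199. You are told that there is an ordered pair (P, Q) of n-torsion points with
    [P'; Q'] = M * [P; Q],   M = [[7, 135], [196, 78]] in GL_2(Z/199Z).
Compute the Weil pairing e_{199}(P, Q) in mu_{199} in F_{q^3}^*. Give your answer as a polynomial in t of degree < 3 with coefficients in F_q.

e_{199}(aP+bQ,cP+dQ) = e_{199}(P,Q)^(ad-bc); with (a,b,c,d)=(7,135,196,78) this gives the det-199 law.
det M = 7*78 - 135*196 = -25914 = 155 (mod 199); 155^{-1} = 104 (mod 199).
8-bit Miller (11000111) on E'/F_{175791269892353} with a'=47795355508481, b'=1534266964534: accumulate tangent/chord ratios at Q'+S and P'+S'.
The quotient is 109135105420799 + 44072098938860*t + 137432438999226*t^2.
Hence e(P,Q) = 90541756946874 + 26443675183338*t + 108753459331435*t^2 in F_{175791269892353^3}^*.

90541756946874 + 26443675183338*t + 108753459331435*t^2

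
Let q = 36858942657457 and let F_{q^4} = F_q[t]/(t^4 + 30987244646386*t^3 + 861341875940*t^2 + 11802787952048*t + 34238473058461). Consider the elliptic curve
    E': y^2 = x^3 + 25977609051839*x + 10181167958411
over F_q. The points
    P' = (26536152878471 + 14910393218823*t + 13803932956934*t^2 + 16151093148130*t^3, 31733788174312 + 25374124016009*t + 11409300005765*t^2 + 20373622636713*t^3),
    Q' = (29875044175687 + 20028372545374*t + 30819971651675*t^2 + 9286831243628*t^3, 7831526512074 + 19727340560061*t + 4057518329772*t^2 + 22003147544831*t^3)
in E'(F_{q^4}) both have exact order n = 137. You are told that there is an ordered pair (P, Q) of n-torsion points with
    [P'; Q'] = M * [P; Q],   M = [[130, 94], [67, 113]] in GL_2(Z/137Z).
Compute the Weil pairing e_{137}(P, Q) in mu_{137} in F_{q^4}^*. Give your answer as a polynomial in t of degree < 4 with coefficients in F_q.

The 137-Weil pairing on E[137] over F_{36858942657457} is alternating-bilinear: e_{137}(P',Q') = e_{137}(P,Q)^det(M).
130*113 - 94*67 = 8392; reduced mod 137: det = 35, inverse 47.
Run Miller on y^2=x^3+25977609051839*x+10181167958411 over F_{36858942657457}: ladder 10001001 (8 bits); e = f_P(D_Q)/f_Q(D_P).
f_P(D_Q)/f_Q(D_P) = 27252224809994 + 9886324107383*t + 19974251655728*t^2 + 34317547702673*t^3.
e_{137}(P,Q) = (27252224809994 + 9886324107383*t + 19974251655728*t^2 + 34317547702673*t^3)^{47} = 3009491678591 + 6228125798335*t + 29306998032821*t^2 + 31825661730343*t^3.

3009491678591 + 6228125798335*t + 29306998032821*t^2 + 31825661730343*t^3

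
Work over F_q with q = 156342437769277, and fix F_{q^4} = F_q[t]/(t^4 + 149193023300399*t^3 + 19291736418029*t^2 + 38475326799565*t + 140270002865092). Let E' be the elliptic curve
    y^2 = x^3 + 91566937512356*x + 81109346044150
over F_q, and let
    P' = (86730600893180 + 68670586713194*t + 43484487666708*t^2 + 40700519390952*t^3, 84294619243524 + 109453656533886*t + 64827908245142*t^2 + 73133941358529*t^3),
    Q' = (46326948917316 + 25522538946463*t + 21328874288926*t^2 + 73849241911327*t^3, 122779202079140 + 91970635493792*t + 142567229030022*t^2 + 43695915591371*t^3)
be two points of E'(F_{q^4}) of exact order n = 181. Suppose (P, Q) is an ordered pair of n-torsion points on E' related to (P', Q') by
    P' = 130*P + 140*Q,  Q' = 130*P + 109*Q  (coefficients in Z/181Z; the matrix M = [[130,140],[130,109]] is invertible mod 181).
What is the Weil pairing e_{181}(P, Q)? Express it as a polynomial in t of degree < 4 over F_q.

Since e_{181}(P,P)=e_{181}(Q,Q)=1 and e_{181}(Q,P)=e_{181}(P,Q)^{-1}, expanding e_{181}(130*P + 140*Q,130*P + 109*Q) leaves e(P,Q)^det(M).
det M = 130*109 - 140*130 = -4030 = 133 (mod 181); 133^{-1} = 49 (mod 181).
Build f_{181,P'} and f_{181,Q'} via the 8-bit ladder of 181=10110101_2; evaluate at shifted divisors; quotient in F_{156342437769277^4}.
Miller gives e_{181}(P',Q') = 76948243643407 + 81332891109997*t + 61249405644413*t^2 + 155662195983082*t^3 in F_{156342437769277^4}.
(76948243643407 + 81332891109997*t + 61249405644413*t^2 + 155662195983082*t^3)^{49} mod (156342437769277,f) = 81851798333843 + 17822085188918*t + 93800267326276*t^2 + 49864108453666*t^3.

81851798333843 + 17822085188918*t + 93800267326276*t^2 + 49864108453666*t^3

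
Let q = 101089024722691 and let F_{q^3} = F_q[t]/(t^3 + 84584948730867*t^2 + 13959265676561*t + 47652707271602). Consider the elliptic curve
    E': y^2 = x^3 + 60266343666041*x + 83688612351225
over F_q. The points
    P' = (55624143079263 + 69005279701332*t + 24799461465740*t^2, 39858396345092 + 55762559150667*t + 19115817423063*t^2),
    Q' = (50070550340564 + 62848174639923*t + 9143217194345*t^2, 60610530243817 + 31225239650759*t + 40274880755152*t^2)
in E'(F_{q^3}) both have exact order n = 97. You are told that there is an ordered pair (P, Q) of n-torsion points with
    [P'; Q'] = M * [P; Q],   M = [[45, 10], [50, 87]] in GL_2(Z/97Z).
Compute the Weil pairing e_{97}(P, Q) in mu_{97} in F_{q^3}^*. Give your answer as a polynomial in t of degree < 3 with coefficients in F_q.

96156953312838 + 4584056975225*t + 1218378429580*t^2

Under M = [[45,10],[50,87]] in GL_2(Z/97), e_{97}(P',Q') = e_{97}(P,Q)^(45*87-10*50 mod 97).
Inverting 20 mod 97: 34. Thus e_{97}(P,Q) = e(P',Q')^{34}.
n = 97 = (1100001)_2 (7 bits, wt 3); accumulate f_{97,P'}(Q'+S)/f_{97,P'}(S) along the 6-step ladder.
Result: e(P',Q') = 97033083001362 + 23587364796407*t + 52520055519079*t^2.
Thus e_{97}(P,Q) = 96156953312838 + 4584056975225*t + 1218378429580*t^2.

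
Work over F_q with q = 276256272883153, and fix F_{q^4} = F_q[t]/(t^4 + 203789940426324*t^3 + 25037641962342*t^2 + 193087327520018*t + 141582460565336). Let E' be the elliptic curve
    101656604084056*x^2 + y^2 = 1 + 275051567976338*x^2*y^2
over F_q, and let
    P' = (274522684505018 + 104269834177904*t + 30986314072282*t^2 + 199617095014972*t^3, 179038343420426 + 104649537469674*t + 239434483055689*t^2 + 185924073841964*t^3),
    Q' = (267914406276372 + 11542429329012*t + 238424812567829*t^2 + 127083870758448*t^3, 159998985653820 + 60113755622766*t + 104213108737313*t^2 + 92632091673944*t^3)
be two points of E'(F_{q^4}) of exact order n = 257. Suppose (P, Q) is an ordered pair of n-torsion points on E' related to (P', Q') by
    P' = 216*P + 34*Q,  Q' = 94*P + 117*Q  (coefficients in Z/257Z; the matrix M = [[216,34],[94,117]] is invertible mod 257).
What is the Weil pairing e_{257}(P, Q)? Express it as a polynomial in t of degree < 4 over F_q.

The 257-Weil pairing on E[257] over F_{276256272883153} is alternating-bilinear: e_{257}(P',Q') = e_{257}(P,Q)^det(M).
So e_{257}(P,Q) = e_{257}(P',Q')^{168}, since 231*168 = 1 mod 257.
Edwards->Montgomery: u=(1+y)/(1-y), v=u/x -> 274979279569765v^2=u^3+202283042360991u^2+u; then x_W=94779395468506u+62784695343399: y^2=x^3+22752729836340*x.
n = 257 = (100000001)_2 (9 bits, wt 2); accumulate f_{257,P'}(Q'+S)/f_{257,P'}(S) along the 8-step ladder.
f_P(D_Q)/f_Q(D_P) = 74337760052577 + 55128796942522*t + 102916708693842*t^2 + 192863484169522*t^3.
(74337760052577 + 55128796942522*t + 102916708693842*t^2 + 192863484169522*t^3)^{168} mod (276256272883153,f) = 81902430396454 + 264644800534965*t + 80322632257900*t^2 + 76675656825965*t^3.

81902430396454 + 264644800534965*t + 80322632257900*t^2 + 76675656825965*t^3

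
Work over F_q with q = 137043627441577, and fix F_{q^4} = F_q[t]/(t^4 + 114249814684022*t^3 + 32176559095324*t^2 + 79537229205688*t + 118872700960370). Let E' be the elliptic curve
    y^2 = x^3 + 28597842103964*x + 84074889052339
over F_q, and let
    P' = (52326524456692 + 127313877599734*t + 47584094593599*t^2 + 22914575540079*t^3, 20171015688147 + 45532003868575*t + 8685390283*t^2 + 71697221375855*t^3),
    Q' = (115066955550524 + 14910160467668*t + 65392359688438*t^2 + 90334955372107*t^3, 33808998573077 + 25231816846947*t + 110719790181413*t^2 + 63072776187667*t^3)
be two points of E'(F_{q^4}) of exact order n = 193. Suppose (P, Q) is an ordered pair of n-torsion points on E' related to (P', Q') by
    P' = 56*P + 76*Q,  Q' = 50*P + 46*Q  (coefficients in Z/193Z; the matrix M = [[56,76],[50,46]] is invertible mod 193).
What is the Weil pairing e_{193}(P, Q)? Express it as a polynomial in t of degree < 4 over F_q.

9966978805084 + 108113410243045*t + 81590436347155*t^2 + 20933935368345*t^3

Alternating bilinearity on E[193] (values in mu_{193} in F_{137043627441577^4}) gives e(P',Q') = e(P,Q)^det(M).
Hence e(P,Q) = e(P',Q')^{38} where 38 = 127^{-1} mod 193.
Run Miller on y^2=x^3+28597842103964*x+84074889052339 over F_{137043627441577}: ladder 11000001 (8 bits); e = f_P(D_Q)/f_Q(D_P).
So e_{193}(P',Q') = 34039017490928 + 86406351750464*t + 39238423214351*t^2 + 54583025690277*t^3.
(34039017490928 + 86406351750464*t + 39238423214351*t^2 + 54583025690277*t^3)^{38} mod (137043627441577,f) = 9966978805084 + 108113410243045*t + 81590436347155*t^2 + 20933935368345*t^3.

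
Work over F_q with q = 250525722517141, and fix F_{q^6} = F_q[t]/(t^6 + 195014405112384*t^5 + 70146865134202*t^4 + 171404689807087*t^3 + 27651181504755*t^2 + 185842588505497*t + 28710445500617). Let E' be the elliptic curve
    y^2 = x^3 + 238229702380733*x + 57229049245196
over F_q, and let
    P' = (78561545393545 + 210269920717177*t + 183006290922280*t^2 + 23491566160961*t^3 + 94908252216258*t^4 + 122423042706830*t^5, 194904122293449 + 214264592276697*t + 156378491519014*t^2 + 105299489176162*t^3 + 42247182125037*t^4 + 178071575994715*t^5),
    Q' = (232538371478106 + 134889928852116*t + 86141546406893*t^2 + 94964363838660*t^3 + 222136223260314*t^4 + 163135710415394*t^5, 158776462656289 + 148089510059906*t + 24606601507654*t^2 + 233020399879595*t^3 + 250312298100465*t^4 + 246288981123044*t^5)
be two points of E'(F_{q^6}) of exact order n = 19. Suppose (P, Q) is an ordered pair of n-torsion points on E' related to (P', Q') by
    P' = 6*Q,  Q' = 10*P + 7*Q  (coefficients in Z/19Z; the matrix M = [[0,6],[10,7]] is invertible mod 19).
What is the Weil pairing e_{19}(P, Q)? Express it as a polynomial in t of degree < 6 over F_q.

106761833229882 + 55898778102189*t + 145023387261159*t^2 + 37112228467252*t^3 + 68198992335248*t^4 + 49328537213477*t^5

Under M = [[0,6],[10,7]] in GL_2(Z/19), e_{19}(P',Q') = e_{19}(P,Q)^(0*7-6*10 mod 19).
det(M) mod 19 = 16; its inverse in (Z/19)^* is 6 (check: 16*6 mod 19 = 1).
Double-and-add over 10011: 5-1 doublings, 3-1 additions; each step l_{T,T}/v_{2T} or l_{T,P'}/v at Q'+S for random S.
e_{19}(P',Q') = 1836921648734 + 214330395490052*t + 61227142841323*t^2 + 119504748196079*t^3 + 91799124372271*t^4 + 219284036646967*t^5.
Raise to 6: e(P,Q) = 106761833229882 + 55898778102189*t + 145023387261159*t^2 + 37112228467252*t^3 + 68198992335248*t^4 + 49328537213477*t^5 in mu_{19}.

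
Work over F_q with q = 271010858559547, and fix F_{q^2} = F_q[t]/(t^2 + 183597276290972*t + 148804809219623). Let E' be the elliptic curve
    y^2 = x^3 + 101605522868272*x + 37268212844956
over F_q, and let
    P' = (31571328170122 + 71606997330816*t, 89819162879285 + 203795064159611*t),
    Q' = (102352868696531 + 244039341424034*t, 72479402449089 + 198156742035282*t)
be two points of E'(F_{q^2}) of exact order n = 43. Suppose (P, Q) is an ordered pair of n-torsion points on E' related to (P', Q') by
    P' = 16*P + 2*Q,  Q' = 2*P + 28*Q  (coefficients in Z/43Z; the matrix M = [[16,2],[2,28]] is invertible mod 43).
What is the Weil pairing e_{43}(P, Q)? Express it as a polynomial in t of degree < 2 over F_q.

204183724441844 + 166104671636261*t

Alternating bilinearity on E[43] (values in mu_{43} in F_{271010858559547^2}) gives e(P',Q') = e(P,Q)^det(M).
Hence e(P,Q) = e(P',Q')^{40} where 40 = 14^{-1} mod 43.
6-bit Miller (101011) on E'/F_{271010858559547} with a'=101605522868272, b'=37268212844956: accumulate tangent/chord ratios at Q'+S and P'+S'.
f_P(D_Q)/f_Q(D_P) = 31102387072756 + 119209682644194*t.
Thus e_{43}(P,Q) = 204183724441844 + 166104671636261*t.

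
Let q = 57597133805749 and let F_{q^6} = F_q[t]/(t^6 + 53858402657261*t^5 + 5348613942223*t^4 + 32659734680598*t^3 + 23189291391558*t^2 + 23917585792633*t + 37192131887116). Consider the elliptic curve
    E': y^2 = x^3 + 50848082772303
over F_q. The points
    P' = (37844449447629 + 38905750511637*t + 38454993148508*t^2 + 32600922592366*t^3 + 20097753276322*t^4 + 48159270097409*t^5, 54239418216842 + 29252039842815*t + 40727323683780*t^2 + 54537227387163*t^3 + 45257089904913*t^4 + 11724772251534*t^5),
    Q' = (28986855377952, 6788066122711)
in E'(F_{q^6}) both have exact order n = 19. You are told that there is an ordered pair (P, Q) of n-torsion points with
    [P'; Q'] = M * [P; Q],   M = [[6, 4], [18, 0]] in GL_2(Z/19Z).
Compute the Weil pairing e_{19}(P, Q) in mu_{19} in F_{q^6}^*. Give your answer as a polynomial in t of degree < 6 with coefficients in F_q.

36683234423659 + 43715163860977*t + 15741851414763*t^2 + 2056397245867*t^3 + 48101649433425*t^4 + 21825258425878*t^5

Alternating bilinearity on E[19] (values in mu_{19} in F_{57597133805749^6}) gives e(P',Q') = e(P,Q)^det(M).
det(M) mod 19 = 4; its inverse in (Z/19)^* is 5 (check: 4*5 mod 19 = 1).
5-bit Miller (10011) on E'/F_{57597133805749} with a'=0, b'=50848082772303: accumulate tangent/chord ratios at Q'+S and P'+S'.
Miller gives e_{19}(P',Q') = 46610265205300 + 15173453536065*t + 21283036442705*t^2 + 43451745749209*t^3 + 12613186891121*t^4 + 21951209068432*t^5 in F_{57597133805749^6}.
(46610265205300 + 15173453536065*t + 21283036442705*t^2 + 43451745749209*t^3 + 12613186891121*t^4 + 21951209068432*t^5)^{5} mod (57597133805749,f) = 36683234423659 + 43715163860977*t + 15741851414763*t^2 + 2056397245867*t^3 + 48101649433425*t^4 + 21825258425878*t^5.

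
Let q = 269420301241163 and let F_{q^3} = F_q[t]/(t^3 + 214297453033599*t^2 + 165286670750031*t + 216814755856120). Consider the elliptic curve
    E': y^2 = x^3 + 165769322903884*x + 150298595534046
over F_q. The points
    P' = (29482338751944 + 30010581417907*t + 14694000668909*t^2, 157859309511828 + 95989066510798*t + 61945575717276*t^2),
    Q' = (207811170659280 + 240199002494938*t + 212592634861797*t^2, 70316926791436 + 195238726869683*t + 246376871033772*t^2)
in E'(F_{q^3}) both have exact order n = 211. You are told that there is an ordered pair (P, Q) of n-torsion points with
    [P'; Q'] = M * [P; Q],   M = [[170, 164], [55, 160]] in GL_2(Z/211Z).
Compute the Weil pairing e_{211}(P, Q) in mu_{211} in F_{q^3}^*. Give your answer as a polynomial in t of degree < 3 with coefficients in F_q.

147633172881273 + 54770369633830*t + 79096161872270*t^2

Alternating bilinearity on E[211] (values in mu_{211} in F_{269420301241163^3}) gives e(P',Q') = e(P,Q)^det(M).
det(M) mod 211 = 34; its inverse in (Z/211)^* is 180 (check: 34*180 mod 211 = 1).
8-bit Miller (11010011) on E'/F_{269420301241163} with a'=165769322903884, b'=150298595534046: accumulate tangent/chord ratios at Q'+S and P'+S'.
So e_{211}(P',Q') = 11418537873993 + 202447350707315*t + 138960917701012*t^2.
Raise to 180: e(P,Q) = 147633172881273 + 54770369633830*t + 79096161872270*t^2 in mu_{211}.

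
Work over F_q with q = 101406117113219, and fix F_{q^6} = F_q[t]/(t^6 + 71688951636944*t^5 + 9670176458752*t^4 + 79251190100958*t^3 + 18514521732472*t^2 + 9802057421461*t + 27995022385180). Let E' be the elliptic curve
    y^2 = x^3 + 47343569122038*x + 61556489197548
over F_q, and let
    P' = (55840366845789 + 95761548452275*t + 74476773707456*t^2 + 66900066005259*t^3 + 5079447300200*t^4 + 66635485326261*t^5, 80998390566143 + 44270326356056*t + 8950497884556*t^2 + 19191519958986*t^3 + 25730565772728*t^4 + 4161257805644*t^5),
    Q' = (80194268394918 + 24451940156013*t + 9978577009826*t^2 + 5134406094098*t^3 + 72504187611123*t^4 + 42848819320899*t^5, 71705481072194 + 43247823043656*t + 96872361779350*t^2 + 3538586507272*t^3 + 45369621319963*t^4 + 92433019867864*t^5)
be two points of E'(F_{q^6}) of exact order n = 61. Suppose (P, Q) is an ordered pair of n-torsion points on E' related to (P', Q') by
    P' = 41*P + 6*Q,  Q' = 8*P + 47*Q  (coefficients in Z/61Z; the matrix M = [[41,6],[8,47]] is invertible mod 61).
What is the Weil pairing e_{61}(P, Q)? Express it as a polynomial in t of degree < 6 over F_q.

Alternating bilinearity on E[61] (values in mu_{61} in F_{101406117113219^6}) gives e(P',Q') = e(P,Q)^det(M).
det M = 41*47 - 6*8 = 1879 = 49 (mod 61); 49^{-1} = 5 (mod 61).
Double-and-add over 111101: 6-1 doublings, 5-1 additions; each step l_{T,T}/v_{2T} or l_{T,P'}/v at Q'+S for random S.
So e_{61}(P',Q') = 54525022751026 + 32688924690528*t + 39099647786840*t^2 + 73062095605126*t^3 + 66645285962809*t^4 + 61959181194970*t^5.
Raise to 5: e(P,Q) = 58796728900366 + 38066089347067*t + 58923226383762*t^2 + 86762747139698*t^3 + 81648998039601*t^4 + 49399216001157*t^5 in mu_{61}.

58796728900366 + 38066089347067*t + 58923226383762*t^2 + 86762747139698*t^3 + 81648998039601*t^4 + 49399216001157*t^5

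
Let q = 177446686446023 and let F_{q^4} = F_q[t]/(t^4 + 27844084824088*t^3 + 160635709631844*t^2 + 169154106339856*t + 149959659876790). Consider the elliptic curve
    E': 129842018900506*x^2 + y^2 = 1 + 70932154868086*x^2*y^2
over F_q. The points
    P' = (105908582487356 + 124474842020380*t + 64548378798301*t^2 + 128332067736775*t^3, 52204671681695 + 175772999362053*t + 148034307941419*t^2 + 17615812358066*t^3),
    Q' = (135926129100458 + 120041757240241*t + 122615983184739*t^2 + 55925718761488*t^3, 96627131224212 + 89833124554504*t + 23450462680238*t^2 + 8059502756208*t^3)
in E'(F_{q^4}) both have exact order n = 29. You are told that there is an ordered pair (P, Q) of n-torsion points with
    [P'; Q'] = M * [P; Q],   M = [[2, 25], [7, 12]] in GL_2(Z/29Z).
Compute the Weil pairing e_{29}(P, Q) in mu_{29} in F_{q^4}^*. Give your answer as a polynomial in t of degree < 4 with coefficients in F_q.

152710589935715 + 172803522010327*t + 114620275797499*t^2 + 89198945376658*t^3

e_{29} is bilinear + alternating on E[29], so e_{29}(2*P + 25*Q, 7*P + 12*Q) = e_{29}(P,Q)^(2*12-25*7).
Hence e(P,Q) = e(P',Q')^{24} where 24 = 23^{-1} mod 29.
Map (x,y)_Ed via u=(1+y)/(1-y), v=(1+y)/((1-y)x) to Montgomery A=95708310032250,B=168348484882881; then to (a',b')=(60827987987042,143490171609599).
n = 29 = (11101)_2 (5 bits, wt 4); accumulate f_{29,P'}(Q'+S)/f_{29,P'}(S) along the 4-step ladder.
Miller gives e_{29}(P',Q') = 147753525017803 + 12227596132265*t + 5448289964510*t^2 + 66471151116608*t^3 in F_{177446686446023^4}.
Finally e_{29}(P,Q) = 152710589935715 + 172803522010327*t + 114620275797499*t^2 + 89198945376658*t^3.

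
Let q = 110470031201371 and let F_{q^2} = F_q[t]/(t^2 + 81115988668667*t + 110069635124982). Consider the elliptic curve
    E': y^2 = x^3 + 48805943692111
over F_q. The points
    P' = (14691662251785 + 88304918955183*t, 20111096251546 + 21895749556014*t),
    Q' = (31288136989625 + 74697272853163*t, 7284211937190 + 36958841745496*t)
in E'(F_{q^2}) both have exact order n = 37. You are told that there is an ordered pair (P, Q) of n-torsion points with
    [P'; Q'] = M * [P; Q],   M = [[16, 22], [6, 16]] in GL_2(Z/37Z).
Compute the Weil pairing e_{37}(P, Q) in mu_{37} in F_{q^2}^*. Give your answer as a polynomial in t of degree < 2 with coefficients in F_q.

34914951927697 + 30149079046265*t

The 37-Weil pairing on E[37] over F_{110470031201371} is alternating-bilinear: e_{37}(P',Q') = e_{37}(P,Q)^det(M).
det M = 16*16 - 22*6 = 124 = 13 (mod 37); 13^{-1} = 20 (mod 37).
n = 37 = (100101)_2 (6 bits, wt 3); accumulate f_{37,P'}(Q'+S)/f_{37,P'}(S) along the 5-step ladder.
The quotient is 48113908148019 + 15815401234187*t.
Thus e_{37}(P,Q) = 34914951927697 + 30149079046265*t.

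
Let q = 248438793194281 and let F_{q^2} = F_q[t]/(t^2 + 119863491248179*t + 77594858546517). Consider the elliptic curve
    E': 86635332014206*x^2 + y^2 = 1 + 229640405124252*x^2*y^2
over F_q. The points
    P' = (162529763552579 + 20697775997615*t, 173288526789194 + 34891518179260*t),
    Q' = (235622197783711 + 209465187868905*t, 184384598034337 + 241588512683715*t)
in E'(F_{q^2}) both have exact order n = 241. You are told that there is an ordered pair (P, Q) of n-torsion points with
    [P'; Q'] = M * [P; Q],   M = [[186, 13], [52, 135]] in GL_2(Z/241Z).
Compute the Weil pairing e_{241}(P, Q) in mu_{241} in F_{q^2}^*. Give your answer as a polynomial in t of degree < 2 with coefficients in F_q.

Since e_{241}(P,P)=e_{241}(Q,Q)=1 and e_{241}(Q,P)=e_{241}(P,Q)^{-1}, expanding e_{241}(186*P + 13*Q,52*P + 135*Q) leaves e(P,Q)^det(M).
Inverting 93 mod 241: 184. Thus e_{241}(P,Q) = e(P',Q')^{184}.
Map (x,y)_Ed via u=(1+y)/(1-y), v=(1+y)/((1-y)x) to Montgomery A=232854468935651,B=114454382285394; then to (a',b')=(1841655016565,184486508979085).
Miller loop for e_{241} over F_{248438793194281^2}: bits of 241 = 11110001; 7 double steps + 4 add steps, l/v at each.
Miller gives e_{241}(P',Q') = 42506859327415 + 161970484917896*t in F_{248438793194281^2}.
(42506859327415 + 161970484917896*t)^{184} mod (248438793194281,f) = 170570598331366 + 167386687206380*t.

170570598331366 + 167386687206380*t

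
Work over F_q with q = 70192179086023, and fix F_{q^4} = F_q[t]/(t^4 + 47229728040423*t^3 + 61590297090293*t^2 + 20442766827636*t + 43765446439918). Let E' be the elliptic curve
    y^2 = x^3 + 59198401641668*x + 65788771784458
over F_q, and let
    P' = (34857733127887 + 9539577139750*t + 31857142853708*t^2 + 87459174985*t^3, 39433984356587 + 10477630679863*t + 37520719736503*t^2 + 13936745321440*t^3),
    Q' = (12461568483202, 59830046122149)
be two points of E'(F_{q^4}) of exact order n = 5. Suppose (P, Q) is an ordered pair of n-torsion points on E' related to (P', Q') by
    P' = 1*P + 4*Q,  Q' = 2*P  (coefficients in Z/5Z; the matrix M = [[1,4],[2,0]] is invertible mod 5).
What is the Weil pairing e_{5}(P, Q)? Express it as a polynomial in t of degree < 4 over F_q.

e_{5} is bilinear + alternating on E[5], so e_{5}(1*P + 4*Q, 2*P) = e_{5}(P,Q)^(1*0-4*2).
So e_{5}(P,Q) = e_{5}(P',Q')^{3}, since 2*3 = 1 mod 5.
Build f_{5,P'} and f_{5,Q'} via the 3-bit ladder of 5=101_2; evaluate at shifted divisors; quotient in F_{70192179086023^4}.
The quotient is 57157406763120 + 20023313497333*t + 66652436404087*t^2 + 3722817821573*t^3.
Finally e_{5}(P,Q) = 7130691012790 + 14035005738960*t + 60464498057759*t^2 + 50608674238774*t^3.

7130691012790 + 14035005738960*t + 60464498057759*t^2 + 50608674238774*t^3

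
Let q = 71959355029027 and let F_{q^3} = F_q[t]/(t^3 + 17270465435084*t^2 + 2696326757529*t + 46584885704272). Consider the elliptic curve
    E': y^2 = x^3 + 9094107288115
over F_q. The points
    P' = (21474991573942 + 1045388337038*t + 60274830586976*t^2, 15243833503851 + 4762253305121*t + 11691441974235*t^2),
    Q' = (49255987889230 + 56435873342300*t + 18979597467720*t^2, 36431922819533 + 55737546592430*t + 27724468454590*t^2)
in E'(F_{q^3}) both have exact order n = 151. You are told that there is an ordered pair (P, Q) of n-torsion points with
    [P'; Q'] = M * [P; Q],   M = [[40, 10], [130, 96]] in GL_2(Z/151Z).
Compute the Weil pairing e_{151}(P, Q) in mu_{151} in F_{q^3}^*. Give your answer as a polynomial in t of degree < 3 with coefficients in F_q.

The 151-Weil pairing on E[151] over F_{71959355029027} is alternating-bilinear: e_{151}(P',Q') = e_{151}(P,Q)^det(M).
Hence e(P,Q) = e(P',Q')^{123} where 123 = 124^{-1} mod 151.
Build f_{151,P'} and f_{151,Q'} via the 8-bit ladder of 151=10010111_2; evaluate at shifted divisors; quotient in F_{71959355029027^3}.
Result: e(P',Q') = 27540838444848 + 43644536920557*t + 66232151471817*t^2.
e_{151}(P,Q) = (27540838444848 + 43644536920557*t + 66232151471817*t^2)^{123} = 49110504389668 + 61367304815497*t + 26553684781718*t^2.

49110504389668 + 61367304815497*t + 26553684781718*t^2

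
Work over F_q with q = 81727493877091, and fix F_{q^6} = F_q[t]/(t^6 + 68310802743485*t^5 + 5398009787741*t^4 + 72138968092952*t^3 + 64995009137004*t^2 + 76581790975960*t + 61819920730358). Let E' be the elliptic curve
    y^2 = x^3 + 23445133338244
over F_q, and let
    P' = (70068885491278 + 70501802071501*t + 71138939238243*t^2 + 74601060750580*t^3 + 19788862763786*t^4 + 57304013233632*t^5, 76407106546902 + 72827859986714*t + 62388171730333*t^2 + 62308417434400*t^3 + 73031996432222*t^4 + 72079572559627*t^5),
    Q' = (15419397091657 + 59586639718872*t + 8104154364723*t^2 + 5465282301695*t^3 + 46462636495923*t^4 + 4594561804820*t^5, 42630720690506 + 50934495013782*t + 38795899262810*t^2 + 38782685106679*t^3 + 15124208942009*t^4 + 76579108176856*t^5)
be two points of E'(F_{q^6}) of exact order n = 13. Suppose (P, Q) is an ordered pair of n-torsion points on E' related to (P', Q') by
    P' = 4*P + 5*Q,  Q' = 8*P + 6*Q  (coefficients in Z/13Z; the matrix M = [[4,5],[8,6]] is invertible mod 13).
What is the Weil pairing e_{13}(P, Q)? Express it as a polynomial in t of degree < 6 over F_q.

27497122516868 + 32235656091247*t + 6670913432647*t^2 + 70033139169537*t^3 + 23507878918383*t^4 + 59413567520339*t^5

e_{13} is bilinear + alternating on E[13], so e_{13}(4*P + 5*Q, 8*P + 6*Q) = e_{13}(P,Q)^(4*6-5*8).
So e_{13}(P,Q) = e_{13}(P',Q')^{4}, since 10*4 = 1 mod 13.
Build f_{13,P'} and f_{13,Q'} via the 4-bit ladder of 13=1101_2; evaluate at shifted divisors; quotient in F_{81727493877091^6}.
So e_{13}(P',Q') = 22359408320411 + 5971603631852*t + 69153545217906*t^2 + 60106967742651*t^3 + 19618387121115*t^4 + 11000595213715*t^5.
(22359408320411 + 5971603631852*t + 69153545217906*t^2 + 60106967742651*t^3 + 19618387121115*t^4 + 11000595213715*t^5)^{4} mod (81727493877091,f) = 27497122516868 + 32235656091247*t + 6670913432647*t^2 + 70033139169537*t^3 + 23507878918383*t^4 + 59413567520339*t^5.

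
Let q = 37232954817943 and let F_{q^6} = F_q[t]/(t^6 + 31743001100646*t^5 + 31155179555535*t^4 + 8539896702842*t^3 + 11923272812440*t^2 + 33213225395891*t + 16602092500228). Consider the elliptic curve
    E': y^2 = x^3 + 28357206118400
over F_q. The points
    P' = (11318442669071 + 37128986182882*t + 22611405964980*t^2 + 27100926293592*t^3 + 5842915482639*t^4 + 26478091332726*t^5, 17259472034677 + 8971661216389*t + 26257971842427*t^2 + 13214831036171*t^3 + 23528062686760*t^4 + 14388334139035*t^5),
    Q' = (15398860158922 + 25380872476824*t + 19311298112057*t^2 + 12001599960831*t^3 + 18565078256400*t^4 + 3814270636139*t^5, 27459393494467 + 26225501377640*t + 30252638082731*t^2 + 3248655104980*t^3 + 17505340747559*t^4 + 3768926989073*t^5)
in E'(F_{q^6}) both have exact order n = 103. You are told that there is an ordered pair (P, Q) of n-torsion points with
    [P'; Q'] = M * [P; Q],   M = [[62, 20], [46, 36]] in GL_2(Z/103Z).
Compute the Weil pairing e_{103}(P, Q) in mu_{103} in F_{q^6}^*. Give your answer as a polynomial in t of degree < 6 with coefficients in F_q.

15801542493725 + 11916579636907*t + 4535222808787*t^2 + 20005618089548*t^3 + 29180087937510*t^4 + 7743688113545*t^5

The 103-Weil pairing on E[103] over F_{37232954817943} is alternating-bilinear: e_{103}(P',Q') = e_{103}(P,Q)^det(M).
62*36 - 20*46 = 1312; reduced mod 103: det = 76, inverse 61.
Double-and-add over 1100111: 7-1 doublings, 5-1 additions; each step l_{T,T}/v_{2T} or l_{T,P'}/v at Q'+S for random S.
e_{103}(P',Q') = 140895971312 + 13718709661923*t + 14778858972617*t^2 + 18414517087189*t^3 + 22387011470066*t^4 + 16831399071578*t^5.
Finally e_{103}(P,Q) = 15801542493725 + 11916579636907*t + 4535222808787*t^2 + 20005618089548*t^3 + 29180087937510*t^4 + 7743688113545*t^5.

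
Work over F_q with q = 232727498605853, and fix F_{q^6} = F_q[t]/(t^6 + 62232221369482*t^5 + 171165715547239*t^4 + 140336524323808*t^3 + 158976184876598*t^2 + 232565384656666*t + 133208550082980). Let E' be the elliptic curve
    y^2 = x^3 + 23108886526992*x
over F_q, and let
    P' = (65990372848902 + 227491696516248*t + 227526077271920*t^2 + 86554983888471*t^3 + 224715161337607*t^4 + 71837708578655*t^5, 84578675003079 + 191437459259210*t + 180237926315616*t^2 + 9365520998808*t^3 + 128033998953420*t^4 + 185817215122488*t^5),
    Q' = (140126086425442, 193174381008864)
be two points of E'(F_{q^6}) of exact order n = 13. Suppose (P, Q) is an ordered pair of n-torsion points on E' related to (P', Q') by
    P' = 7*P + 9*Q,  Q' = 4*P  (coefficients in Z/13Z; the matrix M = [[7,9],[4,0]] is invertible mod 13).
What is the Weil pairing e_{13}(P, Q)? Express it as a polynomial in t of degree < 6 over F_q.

Since e_{13}(P,P)=e_{13}(Q,Q)=1 and e_{13}(Q,P)=e_{13}(P,Q)^{-1}, expanding e_{13}(7*P + 9*Q,4*P) leaves e(P,Q)^det(M).
det M = 7*0 - 9*4 = -36 = 3 (mod 13); 3^{-1} = 9 (mod 13).
Build f_{13,P'} and f_{13,Q'} via the 4-bit ladder of 13=1101_2; evaluate at shifted divisors; quotient in F_{232727498605853^6}.
So e_{13}(P',Q') = 153813402192891 + 108353154346044*t + 15126200828161*t^2 + 47218383758081*t^3 + 44546630852677*t^4 + 225317047163745*t^5.
Thus e_{13}(P,Q) = 144311737470889 + 133771368137373*t + 228263877412195*t^2 + 161942945013689*t^3 + 157071499136047*t^4 + 123404024909500*t^5.

144311737470889 + 133771368137373*t + 228263877412195*t^2 + 161942945013689*t^3 + 157071499136047*t^4 + 123404024909500*t^5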